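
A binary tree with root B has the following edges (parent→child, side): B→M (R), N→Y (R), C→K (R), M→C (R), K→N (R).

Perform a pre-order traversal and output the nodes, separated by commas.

Pre-order visits the node, then its left subtree, then its right subtree.
Visit B.
At B: no left child.
At B: go right to M.
  Visit M.
  At M: no left child.
  At M: go right to C.
    Visit C.
    At C: no left child.
    At C: go right to K.
      Visit K.
      At K: no left child.
      At K: go right to N.
        Visit N.
        At N: no left child.
        At N: go right to Y.
          Y is a leaf — visit Y.

B, M, C, K, N, Y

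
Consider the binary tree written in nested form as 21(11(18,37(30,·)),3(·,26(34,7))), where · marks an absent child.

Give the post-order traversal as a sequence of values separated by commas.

18, 30, 37, 11, 34, 7, 26, 3, 21

Post-order visits the left subtree, then the right subtree, then the node.
At 21: go left to 11.
  At 11: go left to 18.
    18 is a leaf — visit 18.
  At 11: go right to 37.
    At 37: go left to 30.
      30 is a leaf — visit 30.
    At 37: no right child.
    Visit 37.
  Visit 11.
At 21: go right to 3.
  At 3: no left child.
  At 3: go right to 26.
    At 26: go left to 34.
      34 is a leaf — visit 34.
    At 26: go right to 7.
      7 is a leaf — visit 7.
    Visit 26.
  Visit 3.
Visit 21.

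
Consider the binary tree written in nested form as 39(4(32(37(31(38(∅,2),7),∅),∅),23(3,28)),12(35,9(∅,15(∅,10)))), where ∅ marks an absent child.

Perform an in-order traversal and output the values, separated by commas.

In-order visits the left subtree, then the node, then the right subtree.
At 39: go left to 4.
  At 4: go left to 32.
    At 32: go left to 37.
      At 37: go left to 31.
        At 31: go left to 38.
          At 38: no left child.
          Visit 38.
          At 38: go right to 2.
            2 is a leaf — visit 2.
        Visit 31.
        At 31: go right to 7.
          7 is a leaf — visit 7.
      Visit 37.
      At 37: no right child.
    Visit 32.
    At 32: no right child.
  Visit 4.
  At 4: go right to 23.
    At 23: go left to 3.
      3 is a leaf — visit 3.
    Visit 23.
    At 23: go right to 28.
      28 is a leaf — visit 28.
Visit 39.
At 39: go right to 12.
  At 12: go left to 35.
    35 is a leaf — visit 35.
  Visit 12.
  At 12: go right to 9.
    At 9: no left child.
    Visit 9.
    At 9: go right to 15.
      At 15: no left child.
      Visit 15.
      At 15: go right to 10.
        10 is a leaf — visit 10.

38, 2, 31, 7, 37, 32, 4, 3, 23, 28, 39, 35, 12, 9, 15, 10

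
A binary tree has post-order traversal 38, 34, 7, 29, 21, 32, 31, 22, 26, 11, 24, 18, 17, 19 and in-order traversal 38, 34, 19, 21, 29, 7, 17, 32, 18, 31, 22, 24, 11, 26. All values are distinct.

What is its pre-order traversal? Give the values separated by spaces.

The last element of post-order is the root; it splits in-order into left and right subtrees.
Root 19: left subtree has 2 nodes {38, 34}, right has 11 {21, 29, 7, 17, 32, 18, 31, 22, 24, 11, 26}.
  Root 34: left subtree has 1 node {38}, right has 0 { }.
  Root 17: left subtree has 3 nodes {21, 29, 7}, right has 7 {32, 18, 31, 22, 24, 11, 26}.
    Root 21: left subtree has 0 nodes { }, right has 2 {29, 7}.
      Root 29: left subtree has 0 nodes { }, right has 1 {7}.
    Root 18: left subtree has 1 node {32}, right has 5 {31, 22, 24, 11, 26}.
      Root 24: left subtree has 2 nodes {31, 22}, right has 2 {11, 26}.
        Root 22: left subtree has 1 node {31}, right has 0 { }.
        Root 11: left subtree has 0 nodes { }, right has 1 {26}.

19 34 38 17 21 29 7 18 32 24 22 31 11 26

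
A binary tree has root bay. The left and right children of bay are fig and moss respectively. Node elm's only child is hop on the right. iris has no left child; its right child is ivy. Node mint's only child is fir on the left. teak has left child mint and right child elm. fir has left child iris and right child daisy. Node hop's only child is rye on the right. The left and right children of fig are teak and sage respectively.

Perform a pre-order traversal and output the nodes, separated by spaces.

bay fig teak mint fir iris ivy daisy elm hop rye sage moss

Pre-order visits the node, then its left subtree, then its right subtree.
Visit bay.
At bay: go left to fig.
  Visit fig.
  At fig: go left to teak.
    Visit teak.
    At teak: go left to mint.
      Visit mint.
      At mint: go left to fir.
        Visit fir.
        At fir: go left to iris.
          Visit iris.
          At iris: no left child.
          At iris: go right to ivy.
            ivy is a leaf — visit ivy.
        At fir: go right to daisy.
          daisy is a leaf — visit daisy.
      At mint: no right child.
    At teak: go right to elm.
      Visit elm.
      At elm: no left child.
      At elm: go right to hop.
        Visit hop.
        At hop: no left child.
        At hop: go right to rye.
          rye is a leaf — visit rye.
  At fig: go right to sage.
    sage is a leaf — visit sage.
At bay: go right to moss.
  moss is a leaf — visit moss.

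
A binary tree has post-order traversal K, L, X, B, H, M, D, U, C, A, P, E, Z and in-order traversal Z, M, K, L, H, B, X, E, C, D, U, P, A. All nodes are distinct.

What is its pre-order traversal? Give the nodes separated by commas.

The last element of post-order is the root; it splits in-order into left and right subtrees.
Root Z: left subtree has 0 nodes { }, right has 12 {M, K, L, H, B, X, E, C, D, U, P, A}.
  Root E: left subtree has 6 nodes {M, K, L, H, B, X}, right has 5 {C, D, U, P, A}.
    Root M: left subtree has 0 nodes { }, right has 5 {K, L, H, B, X}.
      Root H: left subtree has 2 nodes {K, L}, right has 2 {B, X}.
        Root L: left subtree has 1 node {K}, right has 0 { }.
        Root B: left subtree has 0 nodes { }, right has 1 {X}.
    Root P: left subtree has 3 nodes {C, D, U}, right has 1 {A}.
      Root C: left subtree has 0 nodes { }, right has 2 {D, U}.
        Root U: left subtree has 1 node {D}, right has 0 { }.

Z, E, M, H, L, K, B, X, P, C, U, D, A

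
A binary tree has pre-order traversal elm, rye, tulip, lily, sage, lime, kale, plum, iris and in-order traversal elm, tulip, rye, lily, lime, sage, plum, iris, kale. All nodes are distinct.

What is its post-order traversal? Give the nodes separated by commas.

The first element of pre-order is the root; it splits in-order into left and right subtrees.
Root elm: left subtree has 0 nodes { }, right has 8 {tulip, rye, lily, lime, sage, plum, iris, kale}.
  Root rye: left subtree has 1 node {tulip}, right has 6 {lily, lime, sage, plum, iris, kale}.
    Root lily: left subtree has 0 nodes { }, right has 5 {lime, sage, plum, iris, kale}.
      Root sage: left subtree has 1 node {lime}, right has 3 {plum, iris, kale}.
        Root kale: left subtree has 2 nodes {plum, iris}, right has 0 { }.
          Root plum: left subtree has 0 nodes { }, right has 1 {iris}.

tulip, lime, iris, plum, kale, sage, lily, rye, elm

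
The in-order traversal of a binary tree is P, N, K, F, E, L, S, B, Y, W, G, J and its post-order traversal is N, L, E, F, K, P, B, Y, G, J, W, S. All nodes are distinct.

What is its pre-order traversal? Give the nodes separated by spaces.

S P K N F E L W Y B J G

The last element of post-order is the root; it splits in-order into left and right subtrees.
Root S: left subtree has 6 nodes {P, N, K, F, E, L}, right has 5 {B, Y, W, G, J}.
  Root P: left subtree has 0 nodes { }, right has 5 {N, K, F, E, L}.
    Root K: left subtree has 1 node {N}, right has 3 {F, E, L}.
      Root F: left subtree has 0 nodes { }, right has 2 {E, L}.
        Root E: left subtree has 0 nodes { }, right has 1 {L}.
  Root W: left subtree has 2 nodes {B, Y}, right has 2 {G, J}.
    Root Y: left subtree has 1 node {B}, right has 0 { }.
    Root J: left subtree has 1 node {G}, right has 0 { }.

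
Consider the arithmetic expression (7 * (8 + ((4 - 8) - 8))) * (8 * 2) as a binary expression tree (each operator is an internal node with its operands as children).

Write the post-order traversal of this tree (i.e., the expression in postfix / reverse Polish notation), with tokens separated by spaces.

Post-order on an expression tree gives postfix notation: for each operator, emit left operand, right operand, then the operator.

7 8 4 8 - 8 - + * 8 2 * *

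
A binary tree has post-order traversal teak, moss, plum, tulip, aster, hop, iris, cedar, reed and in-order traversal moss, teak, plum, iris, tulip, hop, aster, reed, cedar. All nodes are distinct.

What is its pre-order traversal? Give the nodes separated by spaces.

reed iris plum moss teak hop tulip aster cedar

The last element of post-order is the root; it splits in-order into left and right subtrees.
Root reed: left subtree has 7 nodes {moss, teak, plum, iris, tulip, hop, aster}, right has 1 {cedar}.
  Root iris: left subtree has 3 nodes {moss, teak, plum}, right has 3 {tulip, hop, aster}.
    Root plum: left subtree has 2 nodes {moss, teak}, right has 0 { }.
      Root moss: left subtree has 0 nodes { }, right has 1 {teak}.
    Root hop: left subtree has 1 node {tulip}, right has 1 {aster}.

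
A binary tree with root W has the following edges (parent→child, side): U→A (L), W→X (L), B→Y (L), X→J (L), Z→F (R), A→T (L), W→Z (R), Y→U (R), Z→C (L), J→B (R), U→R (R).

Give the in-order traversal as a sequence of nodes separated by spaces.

In-order visits the left subtree, then the node, then the right subtree.
At W: go left to X.
  At X: go left to J.
    At J: no left child.
    Visit J.
    At J: go right to B.
      At B: go left to Y.
        At Y: no left child.
        Visit Y.
        At Y: go right to U.
          At U: go left to A.
            At A: go left to T.
              T is a leaf — visit T.
            Visit A.
            At A: no right child.
          Visit U.
          At U: go right to R.
            R is a leaf — visit R.
      Visit B.
      At B: no right child.
  Visit X.
  At X: no right child.
Visit W.
At W: go right to Z.
  At Z: go left to C.
    C is a leaf — visit C.
  Visit Z.
  At Z: go right to F.
    F is a leaf — visit F.

J Y T A U R B X W C Z F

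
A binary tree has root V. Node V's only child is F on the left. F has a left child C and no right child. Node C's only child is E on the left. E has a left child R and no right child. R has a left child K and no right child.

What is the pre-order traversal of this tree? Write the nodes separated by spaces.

V F C E R K

Pre-order visits the node, then its left subtree, then its right subtree.
Visit V.
At V: go left to F.
  Visit F.
  At F: go left to C.
    Visit C.
    At C: go left to E.
      Visit E.
      At E: go left to R.
        Visit R.
        At R: go left to K.
          K is a leaf — visit K.
        At R: no right child.
      At E: no right child.
    At C: no right child.
  At F: no right child.
At V: no right child.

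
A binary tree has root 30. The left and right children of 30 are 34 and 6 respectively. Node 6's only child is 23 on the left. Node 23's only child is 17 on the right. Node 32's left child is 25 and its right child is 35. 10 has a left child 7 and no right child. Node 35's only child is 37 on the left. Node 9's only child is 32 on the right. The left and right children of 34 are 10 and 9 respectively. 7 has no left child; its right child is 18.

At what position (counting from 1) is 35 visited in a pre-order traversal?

Pre-order visits the node, then its left subtree, then its right subtree.
Visit 30.
At 30: go left to 34.
  Visit 34.
  At 34: go left to 10.
    Visit 10.
    At 10: go left to 7.
      Visit 7.
      At 7: no left child.
      At 7: go right to 18.
        18 is a leaf — visit 18.
    At 10: no right child.
  At 34: go right to 9.
    Visit 9.
    At 9: no left child.
    At 9: go right to 32.
      Visit 32.
      At 32: go left to 25.
        25 is a leaf — visit 25.
      At 32: go right to 35.
        Visit 35.
        At 35: go left to 37.
          37 is a leaf — visit 37.
        At 35: no right child.
At 30: go right to 6.
  Visit 6.
  At 6: go left to 23.
    Visit 23.
    At 23: no left child.
    At 23: go right to 17.
      17 is a leaf — visit 17.
  At 6: no right child.
Full pre-order sequence: 30, 34, 10, 7, 18, 9, 32, 25, 35, 37, 6, 23, 17.

9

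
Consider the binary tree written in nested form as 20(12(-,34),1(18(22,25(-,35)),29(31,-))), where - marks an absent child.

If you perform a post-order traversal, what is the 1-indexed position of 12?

Post-order visits the left subtree, then the right subtree, then the node.
At 20: go left to 12.
  At 12: no left child.
  At 12: go right to 34.
    34 is a leaf — visit 34.
  Visit 12.
At 20: go right to 1.
  At 1: go left to 18.
    At 18: go left to 22.
      22 is a leaf — visit 22.
    At 18: go right to 25.
      At 25: no left child.
      At 25: go right to 35.
        35 is a leaf — visit 35.
      Visit 25.
    Visit 18.
  At 1: go right to 29.
    At 29: go left to 31.
      31 is a leaf — visit 31.
    At 29: no right child.
    Visit 29.
  Visit 1.
Visit 20.
Full post-order sequence: 34, 12, 22, 35, 25, 18, 31, 29, 1, 20.

2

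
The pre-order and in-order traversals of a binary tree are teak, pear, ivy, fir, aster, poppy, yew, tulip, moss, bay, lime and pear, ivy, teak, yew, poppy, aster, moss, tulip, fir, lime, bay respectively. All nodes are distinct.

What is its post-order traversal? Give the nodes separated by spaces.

The first element of pre-order is the root; it splits in-order into left and right subtrees.
Root teak: left subtree has 2 nodes {pear, ivy}, right has 8 {yew, poppy, aster, moss, tulip, fir, lime, bay}.
  Root pear: left subtree has 0 nodes { }, right has 1 {ivy}.
  Root fir: left subtree has 5 nodes {yew, poppy, aster, moss, tulip}, right has 2 {lime, bay}.
    Root aster: left subtree has 2 nodes {yew, poppy}, right has 2 {moss, tulip}.
      Root poppy: left subtree has 1 node {yew}, right has 0 { }.
      Root tulip: left subtree has 1 node {moss}, right has 0 { }.
    Root bay: left subtree has 1 node {lime}, right has 0 { }.

ivy pear yew poppy moss tulip aster lime bay fir teak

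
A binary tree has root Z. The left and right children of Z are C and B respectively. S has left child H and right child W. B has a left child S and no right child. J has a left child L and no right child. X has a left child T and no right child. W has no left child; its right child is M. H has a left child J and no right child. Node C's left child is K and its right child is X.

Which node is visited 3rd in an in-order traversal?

T

In-order visits the left subtree, then the node, then the right subtree.
At Z: go left to C.
  At C: go left to K.
    K is a leaf — visit K.
  Visit C.
  At C: go right to X.
    At X: go left to T.
      T is a leaf — visit T.
    Visit X.
    At X: no right child.
Visit Z.
At Z: go right to B.
  At B: go left to S.
    At S: go left to H.
      At H: go left to J.
        At J: go left to L.
          L is a leaf — visit L.
        Visit J.
        At J: no right child.
      Visit H.
      At H: no right child.
    Visit S.
    At S: go right to W.
      At W: no left child.
      Visit W.
      At W: go right to M.
        M is a leaf — visit M.
  Visit B.
  At B: no right child.
Full in-order sequence: K, C, T, X, Z, L, J, H, S, W, M, B.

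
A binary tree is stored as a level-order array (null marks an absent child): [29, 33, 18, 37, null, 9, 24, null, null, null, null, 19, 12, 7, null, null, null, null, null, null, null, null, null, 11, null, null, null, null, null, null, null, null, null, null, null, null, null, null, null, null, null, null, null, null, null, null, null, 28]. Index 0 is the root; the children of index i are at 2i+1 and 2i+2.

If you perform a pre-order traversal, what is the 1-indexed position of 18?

4

Pre-order visits the node, then its left subtree, then its right subtree.
Visit 29.
At 29: go left to 33.
  Visit 33.
  At 33: go left to 37.
    37 is a leaf — visit 37.
  At 33: no right child.
At 29: go right to 18.
  Visit 18.
  At 18: go left to 9.
    Visit 9.
    At 9: go left to 19.
      Visit 19.
      At 19: go left to 11.
        Visit 11.
        At 11: go left to 28.
          28 is a leaf — visit 28.
        At 11: no right child.
      At 19: no right child.
    At 9: go right to 12.
      12 is a leaf — visit 12.
  At 18: go right to 24.
    Visit 24.
    At 24: go left to 7.
      7 is a leaf — visit 7.
    At 24: no right child.
Full pre-order sequence: 29, 33, 37, 18, 9, 19, 11, 28, 12, 24, 7.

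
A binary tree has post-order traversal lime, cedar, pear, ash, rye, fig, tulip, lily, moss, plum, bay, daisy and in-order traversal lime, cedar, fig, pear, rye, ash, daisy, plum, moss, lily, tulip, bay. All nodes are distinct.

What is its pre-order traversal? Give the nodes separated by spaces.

daisy fig cedar lime rye pear ash bay plum moss lily tulip

The last element of post-order is the root; it splits in-order into left and right subtrees.
Root daisy: left subtree has 6 nodes {lime, cedar, fig, pear, rye, ash}, right has 5 {plum, moss, lily, tulip, bay}.
  Root fig: left subtree has 2 nodes {lime, cedar}, right has 3 {pear, rye, ash}.
    Root cedar: left subtree has 1 node {lime}, right has 0 { }.
    Root rye: left subtree has 1 node {pear}, right has 1 {ash}.
  Root bay: left subtree has 4 nodes {plum, moss, lily, tulip}, right has 0 { }.
    Root plum: left subtree has 0 nodes { }, right has 3 {moss, lily, tulip}.
      Root moss: left subtree has 0 nodes { }, right has 2 {lily, tulip}.
        Root lily: left subtree has 0 nodes { }, right has 1 {tulip}.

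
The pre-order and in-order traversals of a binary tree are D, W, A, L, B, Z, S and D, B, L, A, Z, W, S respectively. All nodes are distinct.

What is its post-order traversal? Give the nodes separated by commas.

B, L, Z, A, S, W, D

The first element of pre-order is the root; it splits in-order into left and right subtrees.
Root D: left subtree has 0 nodes { }, right has 6 {B, L, A, Z, W, S}.
  Root W: left subtree has 4 nodes {B, L, A, Z}, right has 1 {S}.
    Root A: left subtree has 2 nodes {B, L}, right has 1 {Z}.
      Root L: left subtree has 1 node {B}, right has 0 { }.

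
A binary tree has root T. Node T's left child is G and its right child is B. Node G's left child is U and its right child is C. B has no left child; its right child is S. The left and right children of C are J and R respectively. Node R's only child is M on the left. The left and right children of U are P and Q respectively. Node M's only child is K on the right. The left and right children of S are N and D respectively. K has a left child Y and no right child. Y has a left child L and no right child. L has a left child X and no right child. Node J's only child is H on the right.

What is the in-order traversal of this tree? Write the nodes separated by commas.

In-order visits the left subtree, then the node, then the right subtree.
At T: go left to G.
  At G: go left to U.
    At U: go left to P.
      P is a leaf — visit P.
    Visit U.
    At U: go right to Q.
      Q is a leaf — visit Q.
  Visit G.
  At G: go right to C.
    At C: go left to J.
      At J: no left child.
      Visit J.
      At J: go right to H.
        H is a leaf — visit H.
    Visit C.
    At C: go right to R.
      At R: go left to M.
        At M: no left child.
        Visit M.
        At M: go right to K.
          At K: go left to Y.
            At Y: go left to L.
              At L: go left to X.
                X is a leaf — visit X.
              Visit L.
              At L: no right child.
            Visit Y.
            At Y: no right child.
          Visit K.
          At K: no right child.
      Visit R.
      At R: no right child.
Visit T.
At T: go right to B.
  At B: no left child.
  Visit B.
  At B: go right to S.
    At S: go left to N.
      N is a leaf — visit N.
    Visit S.
    At S: go right to D.
      D is a leaf — visit D.

P, U, Q, G, J, H, C, M, X, L, Y, K, R, T, B, N, S, D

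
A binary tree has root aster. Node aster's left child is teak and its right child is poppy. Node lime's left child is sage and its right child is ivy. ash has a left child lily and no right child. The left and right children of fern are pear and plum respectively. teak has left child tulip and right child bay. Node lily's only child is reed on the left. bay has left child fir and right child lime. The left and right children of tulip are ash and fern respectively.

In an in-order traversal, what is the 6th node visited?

fern

In-order visits the left subtree, then the node, then the right subtree.
At aster: go left to teak.
  At teak: go left to tulip.
    At tulip: go left to ash.
      At ash: go left to lily.
        At lily: go left to reed.
          reed is a leaf — visit reed.
        Visit lily.
        At lily: no right child.
      Visit ash.
      At ash: no right child.
    Visit tulip.
    At tulip: go right to fern.
      At fern: go left to pear.
        pear is a leaf — visit pear.
      Visit fern.
      At fern: go right to plum.
        plum is a leaf — visit plum.
  Visit teak.
  At teak: go right to bay.
    At bay: go left to fir.
      fir is a leaf — visit fir.
    Visit bay.
    At bay: go right to lime.
      At lime: go left to sage.
        sage is a leaf — visit sage.
      Visit lime.
      At lime: go right to ivy.
        ivy is a leaf — visit ivy.
Visit aster.
At aster: go right to poppy.
  poppy is a leaf — visit poppy.
Full in-order sequence: reed, lily, ash, tulip, pear, fern, plum, teak, fir, bay, sage, lime, ivy, aster, poppy.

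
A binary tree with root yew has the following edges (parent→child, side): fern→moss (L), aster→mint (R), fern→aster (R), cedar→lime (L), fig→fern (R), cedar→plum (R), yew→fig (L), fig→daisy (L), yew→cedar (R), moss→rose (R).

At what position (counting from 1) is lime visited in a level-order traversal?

Level-order visits nodes level by level from the root, left to right within each level.
Level 0: yew
Level 1: fig, cedar
Level 2: daisy, fern, lime, plum
Level 3: moss, aster
Level 4: rose, mint
Full level-order sequence: yew, fig, cedar, daisy, fern, lime, plum, moss, aster, rose, mint.

6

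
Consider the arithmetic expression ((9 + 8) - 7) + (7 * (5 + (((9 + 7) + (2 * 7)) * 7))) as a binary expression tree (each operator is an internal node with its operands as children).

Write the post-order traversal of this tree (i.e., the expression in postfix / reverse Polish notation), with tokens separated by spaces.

Post-order on an expression tree gives postfix notation: for each operator, emit left operand, right operand, then the operator.

9 8 + 7 - 7 5 9 7 + 2 7 * + 7 * + * +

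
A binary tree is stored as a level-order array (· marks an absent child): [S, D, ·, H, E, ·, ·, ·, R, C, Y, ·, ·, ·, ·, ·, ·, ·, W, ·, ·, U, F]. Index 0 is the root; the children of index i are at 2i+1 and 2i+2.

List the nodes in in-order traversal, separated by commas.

In-order visits the left subtree, then the node, then the right subtree.
At S: go left to D.
  At D: go left to H.
    At H: no left child.
    Visit H.
    At H: go right to R.
      At R: no left child.
      Visit R.
      At R: go right to W.
        W is a leaf — visit W.
  Visit D.
  At D: go right to E.
    At E: go left to C.
      C is a leaf — visit C.
    Visit E.
    At E: go right to Y.
      At Y: go left to U.
        U is a leaf — visit U.
      Visit Y.
      At Y: go right to F.
        F is a leaf — visit F.
Visit S.
At S: no right child.

H, R, W, D, C, E, U, Y, F, S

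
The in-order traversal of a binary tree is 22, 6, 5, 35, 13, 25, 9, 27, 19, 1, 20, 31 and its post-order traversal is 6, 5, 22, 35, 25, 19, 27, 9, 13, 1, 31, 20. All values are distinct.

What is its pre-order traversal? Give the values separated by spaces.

20 1 13 35 22 5 6 9 25 27 19 31

The last element of post-order is the root; it splits in-order into left and right subtrees.
Root 20: left subtree has 10 nodes {22, 6, 5, 35, 13, 25, 9, 27, 19, 1}, right has 1 {31}.
  Root 1: left subtree has 9 nodes {22, 6, 5, 35, 13, 25, 9, 27, 19}, right has 0 { }.
    Root 13: left subtree has 4 nodes {22, 6, 5, 35}, right has 4 {25, 9, 27, 19}.
      Root 35: left subtree has 3 nodes {22, 6, 5}, right has 0 { }.
        Root 22: left subtree has 0 nodes { }, right has 2 {6, 5}.
          Root 5: left subtree has 1 node {6}, right has 0 { }.
      Root 9: left subtree has 1 node {25}, right has 2 {27, 19}.
        Root 27: left subtree has 0 nodes { }, right has 1 {19}.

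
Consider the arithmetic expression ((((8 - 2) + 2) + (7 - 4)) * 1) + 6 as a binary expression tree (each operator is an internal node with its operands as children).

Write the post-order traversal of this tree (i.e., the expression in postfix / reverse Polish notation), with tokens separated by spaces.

Post-order on an expression tree gives postfix notation: for each operator, emit left operand, right operand, then the operator.

8 2 - 2 + 7 4 - + 1 * 6 +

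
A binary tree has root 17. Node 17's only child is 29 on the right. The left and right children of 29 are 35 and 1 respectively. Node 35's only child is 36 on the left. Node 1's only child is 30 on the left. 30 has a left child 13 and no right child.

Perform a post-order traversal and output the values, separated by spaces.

36 35 13 30 1 29 17

Post-order visits the left subtree, then the right subtree, then the node.
At 17: no left child.
At 17: go right to 29.
  At 29: go left to 35.
    At 35: go left to 36.
      36 is a leaf — visit 36.
    At 35: no right child.
    Visit 35.
  At 29: go right to 1.
    At 1: go left to 30.
      At 30: go left to 13.
        13 is a leaf — visit 13.
      At 30: no right child.
      Visit 30.
    At 1: no right child.
    Visit 1.
  Visit 29.
Visit 17.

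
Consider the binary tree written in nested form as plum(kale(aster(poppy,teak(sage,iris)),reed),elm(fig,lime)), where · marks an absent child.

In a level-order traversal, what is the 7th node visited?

lime

Level-order visits nodes level by level from the root, left to right within each level.
Level 0: plum
Level 1: kale, elm
Level 2: aster, reed, fig, lime
Level 3: poppy, teak
Level 4: sage, iris
Full level-order sequence: plum, kale, elm, aster, reed, fig, lime, poppy, teak, sage, iris.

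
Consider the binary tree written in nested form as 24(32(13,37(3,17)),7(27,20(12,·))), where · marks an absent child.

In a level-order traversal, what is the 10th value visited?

Level-order visits nodes level by level from the root, left to right within each level.
Level 0: 24
Level 1: 32, 7
Level 2: 13, 37, 27, 20
Level 3: 3, 17, 12
Full level-order sequence: 24, 32, 7, 13, 37, 27, 20, 3, 17, 12.

12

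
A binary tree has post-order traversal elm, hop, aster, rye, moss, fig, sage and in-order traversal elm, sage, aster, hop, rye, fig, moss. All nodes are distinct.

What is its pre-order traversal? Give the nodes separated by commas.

sage, elm, fig, rye, aster, hop, moss

The last element of post-order is the root; it splits in-order into left and right subtrees.
Root sage: left subtree has 1 node {elm}, right has 5 {aster, hop, rye, fig, moss}.
  Root fig: left subtree has 3 nodes {aster, hop, rye}, right has 1 {moss}.
    Root rye: left subtree has 2 nodes {aster, hop}, right has 0 { }.
      Root aster: left subtree has 0 nodes { }, right has 1 {hop}.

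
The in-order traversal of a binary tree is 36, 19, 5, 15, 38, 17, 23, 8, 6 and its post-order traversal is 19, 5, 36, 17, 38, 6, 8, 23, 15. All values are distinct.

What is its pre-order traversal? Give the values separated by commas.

15, 36, 5, 19, 23, 38, 17, 8, 6

The last element of post-order is the root; it splits in-order into left and right subtrees.
Root 15: left subtree has 3 nodes {36, 19, 5}, right has 5 {38, 17, 23, 8, 6}.
  Root 36: left subtree has 0 nodes { }, right has 2 {19, 5}.
    Root 5: left subtree has 1 node {19}, right has 0 { }.
  Root 23: left subtree has 2 nodes {38, 17}, right has 2 {8, 6}.
    Root 38: left subtree has 0 nodes { }, right has 1 {17}.
    Root 8: left subtree has 0 nodes { }, right has 1 {6}.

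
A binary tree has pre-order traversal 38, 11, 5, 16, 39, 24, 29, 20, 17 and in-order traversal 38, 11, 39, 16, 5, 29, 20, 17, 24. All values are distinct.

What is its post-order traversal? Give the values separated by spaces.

39 16 17 20 29 24 5 11 38

The first element of pre-order is the root; it splits in-order into left and right subtrees.
Root 38: left subtree has 0 nodes { }, right has 8 {11, 39, 16, 5, 29, 20, 17, 24}.
  Root 11: left subtree has 0 nodes { }, right has 7 {39, 16, 5, 29, 20, 17, 24}.
    Root 5: left subtree has 2 nodes {39, 16}, right has 4 {29, 20, 17, 24}.
      Root 16: left subtree has 1 node {39}, right has 0 { }.
      Root 24: left subtree has 3 nodes {29, 20, 17}, right has 0 { }.
        Root 29: left subtree has 0 nodes { }, right has 2 {20, 17}.
          Root 20: left subtree has 0 nodes { }, right has 1 {17}.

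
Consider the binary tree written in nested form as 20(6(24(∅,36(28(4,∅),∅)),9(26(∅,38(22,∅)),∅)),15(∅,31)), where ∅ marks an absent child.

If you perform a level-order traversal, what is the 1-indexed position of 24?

4

Level-order visits nodes level by level from the root, left to right within each level.
Level 0: 20
Level 1: 6, 15
Level 2: 24, 9, 31
Level 3: 36, 26
Level 4: 28, 38
Level 5: 4, 22
Full level-order sequence: 20, 6, 15, 24, 9, 31, 36, 26, 28, 38, 4, 22.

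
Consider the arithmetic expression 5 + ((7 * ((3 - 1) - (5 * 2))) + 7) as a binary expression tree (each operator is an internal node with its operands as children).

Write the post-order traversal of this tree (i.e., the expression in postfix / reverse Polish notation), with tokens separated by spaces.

5 7 3 1 - 5 2 * - * 7 + +

Post-order on an expression tree gives postfix notation: for each operator, emit left operand, right operand, then the operator.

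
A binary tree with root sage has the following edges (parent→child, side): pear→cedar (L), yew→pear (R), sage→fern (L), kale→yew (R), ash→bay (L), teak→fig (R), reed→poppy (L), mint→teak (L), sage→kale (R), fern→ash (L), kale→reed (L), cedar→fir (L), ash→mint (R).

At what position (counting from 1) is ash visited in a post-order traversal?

5

Post-order visits the left subtree, then the right subtree, then the node.
At sage: go left to fern.
  At fern: go left to ash.
    At ash: go left to bay.
      bay is a leaf — visit bay.
    At ash: go right to mint.
      At mint: go left to teak.
        At teak: no left child.
        At teak: go right to fig.
          fig is a leaf — visit fig.
        Visit teak.
      At mint: no right child.
      Visit mint.
    Visit ash.
  At fern: no right child.
  Visit fern.
At sage: go right to kale.
  At kale: go left to reed.
    At reed: go left to poppy.
      poppy is a leaf — visit poppy.
    At reed: no right child.
    Visit reed.
  At kale: go right to yew.
    At yew: no left child.
    At yew: go right to pear.
      At pear: go left to cedar.
        At cedar: go left to fir.
          fir is a leaf — visit fir.
        At cedar: no right child.
        Visit cedar.
      At pear: no right child.
      Visit pear.
    Visit yew.
  Visit kale.
Visit sage.
Full post-order sequence: bay, fig, teak, mint, ash, fern, poppy, reed, fir, cedar, pear, yew, kale, sage.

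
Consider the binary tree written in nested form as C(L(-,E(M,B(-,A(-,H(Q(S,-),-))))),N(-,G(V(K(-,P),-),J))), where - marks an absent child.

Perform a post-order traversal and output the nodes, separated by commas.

Post-order visits the left subtree, then the right subtree, then the node.
At C: go left to L.
  At L: no left child.
  At L: go right to E.
    At E: go left to M.
      M is a leaf — visit M.
    At E: go right to B.
      At B: no left child.
      At B: go right to A.
        At A: no left child.
        At A: go right to H.
          At H: go left to Q.
            At Q: go left to S.
              S is a leaf — visit S.
            At Q: no right child.
            Visit Q.
          At H: no right child.
          Visit H.
        Visit A.
      Visit B.
    Visit E.
  Visit L.
At C: go right to N.
  At N: no left child.
  At N: go right to G.
    At G: go left to V.
      At V: go left to K.
        At K: no left child.
        At K: go right to P.
          P is a leaf — visit P.
        Visit K.
      At V: no right child.
      Visit V.
    At G: go right to J.
      J is a leaf — visit J.
    Visit G.
  Visit N.
Visit C.

M, S, Q, H, A, B, E, L, P, K, V, J, G, N, C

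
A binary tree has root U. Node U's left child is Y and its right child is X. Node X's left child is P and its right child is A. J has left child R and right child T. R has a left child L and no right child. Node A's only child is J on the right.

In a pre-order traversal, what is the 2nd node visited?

Pre-order visits the node, then its left subtree, then its right subtree.
Visit U.
At U: go left to Y.
  Y is a leaf — visit Y.
At U: go right to X.
  Visit X.
  At X: go left to P.
    P is a leaf — visit P.
  At X: go right to A.
    Visit A.
    At A: no left child.
    At A: go right to J.
      Visit J.
      At J: go left to R.
        Visit R.
        At R: go left to L.
          L is a leaf — visit L.
        At R: no right child.
      At J: go right to T.
        T is a leaf — visit T.
Full pre-order sequence: U, Y, X, P, A, J, R, L, T.

Y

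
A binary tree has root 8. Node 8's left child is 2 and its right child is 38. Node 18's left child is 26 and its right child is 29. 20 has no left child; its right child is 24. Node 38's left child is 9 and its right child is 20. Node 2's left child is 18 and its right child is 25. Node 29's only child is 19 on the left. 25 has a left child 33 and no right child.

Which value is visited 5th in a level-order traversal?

Level-order visits nodes level by level from the root, left to right within each level.
Level 0: 8
Level 1: 2, 38
Level 2: 18, 25, 9, 20
Level 3: 26, 29, 33, 24
Level 4: 19
Full level-order sequence: 8, 2, 38, 18, 25, 9, 20, 26, 29, 33, 24, 19.

25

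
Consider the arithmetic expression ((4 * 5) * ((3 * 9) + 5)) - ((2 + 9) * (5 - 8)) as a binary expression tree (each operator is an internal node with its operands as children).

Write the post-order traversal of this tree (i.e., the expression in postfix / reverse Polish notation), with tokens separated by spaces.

Post-order on an expression tree gives postfix notation: for each operator, emit left operand, right operand, then the operator.

4 5 * 3 9 * 5 + * 2 9 + 5 8 - * -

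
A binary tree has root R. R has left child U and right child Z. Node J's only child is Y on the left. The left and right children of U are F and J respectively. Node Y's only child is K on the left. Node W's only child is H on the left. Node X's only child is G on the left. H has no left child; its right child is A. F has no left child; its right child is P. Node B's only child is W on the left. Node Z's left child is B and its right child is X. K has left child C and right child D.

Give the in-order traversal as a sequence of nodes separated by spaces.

In-order visits the left subtree, then the node, then the right subtree.
At R: go left to U.
  At U: go left to F.
    At F: no left child.
    Visit F.
    At F: go right to P.
      P is a leaf — visit P.
  Visit U.
  At U: go right to J.
    At J: go left to Y.
      At Y: go left to K.
        At K: go left to C.
          C is a leaf — visit C.
        Visit K.
        At K: go right to D.
          D is a leaf — visit D.
      Visit Y.
      At Y: no right child.
    Visit J.
    At J: no right child.
Visit R.
At R: go right to Z.
  At Z: go left to B.
    At B: go left to W.
      At W: go left to H.
        At H: no left child.
        Visit H.
        At H: go right to A.
          A is a leaf — visit A.
      Visit W.
      At W: no right child.
    Visit B.
    At B: no right child.
  Visit Z.
  At Z: go right to X.
    At X: go left to G.
      G is a leaf — visit G.
    Visit X.
    At X: no right child.

F P U C K D Y J R H A W B Z G X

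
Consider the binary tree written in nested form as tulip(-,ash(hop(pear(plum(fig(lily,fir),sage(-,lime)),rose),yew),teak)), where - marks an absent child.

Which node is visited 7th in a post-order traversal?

rose

Post-order visits the left subtree, then the right subtree, then the node.
At tulip: no left child.
At tulip: go right to ash.
  At ash: go left to hop.
    At hop: go left to pear.
      At pear: go left to plum.
        At plum: go left to fig.
          At fig: go left to lily.
            lily is a leaf — visit lily.
          At fig: go right to fir.
            fir is a leaf — visit fir.
          Visit fig.
        At plum: go right to sage.
          At sage: no left child.
          At sage: go right to lime.
            lime is a leaf — visit lime.
          Visit sage.
        Visit plum.
      At pear: go right to rose.
        rose is a leaf — visit rose.
      Visit pear.
    At hop: go right to yew.
      yew is a leaf — visit yew.
    Visit hop.
  At ash: go right to teak.
    teak is a leaf — visit teak.
  Visit ash.
Visit tulip.
Full post-order sequence: lily, fir, fig, lime, sage, plum, rose, pear, yew, hop, teak, ash, tulip.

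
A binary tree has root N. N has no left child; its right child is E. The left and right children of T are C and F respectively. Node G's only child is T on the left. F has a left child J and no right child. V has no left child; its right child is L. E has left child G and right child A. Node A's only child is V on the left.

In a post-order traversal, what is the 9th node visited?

Post-order visits the left subtree, then the right subtree, then the node.
At N: no left child.
At N: go right to E.
  At E: go left to G.
    At G: go left to T.
      At T: go left to C.
        C is a leaf — visit C.
      At T: go right to F.
        At F: go left to J.
          J is a leaf — visit J.
        At F: no right child.
        Visit F.
      Visit T.
    At G: no right child.
    Visit G.
  At E: go right to A.
    At A: go left to V.
      At V: no left child.
      At V: go right to L.
        L is a leaf — visit L.
      Visit V.
    At A: no right child.
    Visit A.
  Visit E.
Visit N.
Full post-order sequence: C, J, F, T, G, L, V, A, E, N.

E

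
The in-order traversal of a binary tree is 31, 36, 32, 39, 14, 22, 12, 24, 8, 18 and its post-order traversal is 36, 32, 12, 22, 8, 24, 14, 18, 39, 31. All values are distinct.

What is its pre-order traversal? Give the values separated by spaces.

The last element of post-order is the root; it splits in-order into left and right subtrees.
Root 31: left subtree has 0 nodes { }, right has 9 {36, 32, 39, 14, 22, 12, 24, 8, 18}.
  Root 39: left subtree has 2 nodes {36, 32}, right has 6 {14, 22, 12, 24, 8, 18}.
    Root 32: left subtree has 1 node {36}, right has 0 { }.
    Root 18: left subtree has 5 nodes {14, 22, 12, 24, 8}, right has 0 { }.
      Root 14: left subtree has 0 nodes { }, right has 4 {22, 12, 24, 8}.
        Root 24: left subtree has 2 nodes {22, 12}, right has 1 {8}.
          Root 22: left subtree has 0 nodes { }, right has 1 {12}.

31 39 32 36 18 14 24 22 12 8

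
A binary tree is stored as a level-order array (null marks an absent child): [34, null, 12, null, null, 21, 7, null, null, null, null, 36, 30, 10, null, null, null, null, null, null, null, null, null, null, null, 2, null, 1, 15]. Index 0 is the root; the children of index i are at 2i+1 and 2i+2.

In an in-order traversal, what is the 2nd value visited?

In-order visits the left subtree, then the node, then the right subtree.
At 34: no left child.
Visit 34.
At 34: go right to 12.
  At 12: go left to 21.
    At 21: go left to 36.
      36 is a leaf — visit 36.
    Visit 21.
    At 21: go right to 30.
      At 30: go left to 2.
        2 is a leaf — visit 2.
      Visit 30.
      At 30: no right child.
  Visit 12.
  At 12: go right to 7.
    At 7: go left to 10.
      At 10: go left to 1.
        1 is a leaf — visit 1.
      Visit 10.
      At 10: go right to 15.
        15 is a leaf — visit 15.
    Visit 7.
    At 7: no right child.
Full in-order sequence: 34, 36, 21, 2, 30, 12, 1, 10, 15, 7.

36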